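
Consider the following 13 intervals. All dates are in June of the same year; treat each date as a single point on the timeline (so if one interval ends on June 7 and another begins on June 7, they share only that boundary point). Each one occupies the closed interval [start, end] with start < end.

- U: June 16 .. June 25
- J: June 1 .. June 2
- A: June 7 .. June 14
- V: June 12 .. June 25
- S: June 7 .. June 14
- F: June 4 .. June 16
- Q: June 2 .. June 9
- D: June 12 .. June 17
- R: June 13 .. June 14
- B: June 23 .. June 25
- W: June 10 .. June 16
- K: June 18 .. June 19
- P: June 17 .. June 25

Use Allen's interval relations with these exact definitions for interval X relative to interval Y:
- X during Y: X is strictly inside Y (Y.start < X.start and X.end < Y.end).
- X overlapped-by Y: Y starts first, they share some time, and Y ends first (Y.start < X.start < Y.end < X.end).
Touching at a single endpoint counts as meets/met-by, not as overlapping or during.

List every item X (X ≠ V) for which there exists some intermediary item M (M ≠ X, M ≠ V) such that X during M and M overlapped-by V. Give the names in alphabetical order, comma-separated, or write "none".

none

Target V = [June 12, June 25].
Intermediaries M with M overlapped-by V: none.
Union: none.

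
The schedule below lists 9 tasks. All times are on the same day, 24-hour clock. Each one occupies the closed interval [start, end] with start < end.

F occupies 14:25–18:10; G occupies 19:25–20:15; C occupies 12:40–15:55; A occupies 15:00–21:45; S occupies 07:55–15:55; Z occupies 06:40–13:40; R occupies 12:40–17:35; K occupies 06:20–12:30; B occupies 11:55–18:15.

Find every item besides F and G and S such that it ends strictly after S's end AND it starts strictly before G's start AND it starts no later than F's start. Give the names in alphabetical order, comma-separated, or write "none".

Conditions: its end is strictly after S's end (X.end > 15:55) AND its start is strictly before G's start (X.start < 19:25) AND its start is no later than F's start (X.start <= 14:25).
A: end 21:45 > 15:55? ✓; start 15:00 < 19:25? ✓; start 15:00 <= 14:25? ✗ → no.
B: end 18:15 > 15:55? ✓; start 11:55 < 19:25? ✓; start 11:55 <= 14:25? ✓ → yes.
C: end 15:55 > 15:55? ✗; start 12:40 < 19:25? ✓; start 12:40 <= 14:25? ✓ → no.
K: end 12:30 > 15:55? ✗; start 06:20 < 19:25? ✓; start 06:20 <= 14:25? ✓ → no.
R: end 17:35 > 15:55? ✓; start 12:40 < 19:25? ✓; start 12:40 <= 14:25? ✓ → yes.
Z: end 13:40 > 15:55? ✗; start 06:40 < 19:25? ✓; start 06:40 <= 14:25? ✓ → no.
Result: B, R.

B, R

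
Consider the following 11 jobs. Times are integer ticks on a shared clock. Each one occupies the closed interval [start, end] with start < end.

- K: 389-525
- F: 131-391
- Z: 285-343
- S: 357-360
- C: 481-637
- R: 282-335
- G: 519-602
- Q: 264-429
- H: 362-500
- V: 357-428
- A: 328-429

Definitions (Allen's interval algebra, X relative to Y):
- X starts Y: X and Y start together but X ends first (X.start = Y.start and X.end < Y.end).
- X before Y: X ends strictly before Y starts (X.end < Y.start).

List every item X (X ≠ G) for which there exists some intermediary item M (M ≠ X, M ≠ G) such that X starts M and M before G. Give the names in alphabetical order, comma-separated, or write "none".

S

Target G = [519, 602].
Intermediaries M with M before G: A, F, H, Q, R, S, V, Z.
Via A — items with X starts A: none.
Via F — items with X starts F: none.
Via H — items with X starts H: none.
Via Q — items with X starts Q: none.
Via R — items with X starts R: none.
Via S — items with X starts S: none.
Via V — items with X starts V: S.
Via Z — items with X starts Z: none.
Union: S.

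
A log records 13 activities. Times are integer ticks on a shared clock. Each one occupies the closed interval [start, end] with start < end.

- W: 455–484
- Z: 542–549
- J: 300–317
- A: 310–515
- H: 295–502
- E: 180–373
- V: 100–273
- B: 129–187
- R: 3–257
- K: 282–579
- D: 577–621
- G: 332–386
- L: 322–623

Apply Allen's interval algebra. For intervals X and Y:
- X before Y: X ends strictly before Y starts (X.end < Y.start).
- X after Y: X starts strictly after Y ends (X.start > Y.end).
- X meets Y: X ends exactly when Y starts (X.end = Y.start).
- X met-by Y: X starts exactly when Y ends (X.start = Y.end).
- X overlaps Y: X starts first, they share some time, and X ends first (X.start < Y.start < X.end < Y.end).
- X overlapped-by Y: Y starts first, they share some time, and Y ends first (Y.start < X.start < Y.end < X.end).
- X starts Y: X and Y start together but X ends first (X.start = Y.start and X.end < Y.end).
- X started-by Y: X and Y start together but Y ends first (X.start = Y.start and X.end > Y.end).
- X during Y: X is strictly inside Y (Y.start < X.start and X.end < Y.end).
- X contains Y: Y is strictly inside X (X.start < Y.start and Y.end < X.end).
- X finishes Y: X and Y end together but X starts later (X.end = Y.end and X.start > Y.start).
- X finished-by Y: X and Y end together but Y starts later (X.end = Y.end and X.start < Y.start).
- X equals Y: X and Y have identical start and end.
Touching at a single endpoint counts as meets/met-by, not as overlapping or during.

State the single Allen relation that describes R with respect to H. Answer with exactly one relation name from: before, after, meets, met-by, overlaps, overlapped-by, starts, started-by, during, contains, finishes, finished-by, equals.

R = [3, 257]; H = [295, 502].
Compare endpoints: R.start < H.start, R.start < H.end, R.end < H.start, R.end < H.end.
That pattern is 'before'.

before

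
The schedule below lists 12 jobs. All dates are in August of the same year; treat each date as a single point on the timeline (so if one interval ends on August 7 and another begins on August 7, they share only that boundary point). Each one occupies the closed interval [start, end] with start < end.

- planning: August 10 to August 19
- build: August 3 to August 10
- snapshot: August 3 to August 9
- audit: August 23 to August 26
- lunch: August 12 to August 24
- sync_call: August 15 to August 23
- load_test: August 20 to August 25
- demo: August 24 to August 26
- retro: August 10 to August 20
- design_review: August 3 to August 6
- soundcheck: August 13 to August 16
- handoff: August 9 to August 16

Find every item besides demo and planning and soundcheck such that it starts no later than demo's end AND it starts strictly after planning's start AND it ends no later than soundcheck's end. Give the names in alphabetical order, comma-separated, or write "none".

none

Conditions: its start is no later than demo's end (X.start <= August 26) AND its start is strictly after planning's start (X.start > August 10) AND its end is no later than soundcheck's end (X.end <= August 16).
audit: start August 23 <= August 26? ✓; start August 23 > August 10? ✓; end August 26 <= August 16? ✗ → no.
build: start August 3 <= August 26? ✓; start August 3 > August 10? ✗; end August 10 <= August 16? ✓ → no.
design_review: start August 3 <= August 26? ✓; start August 3 > August 10? ✗; end August 6 <= August 16? ✓ → no.
handoff: start August 9 <= August 26? ✓; start August 9 > August 10? ✗; end August 16 <= August 16? ✓ → no.
load_test: start August 20 <= August 26? ✓; start August 20 > August 10? ✓; end August 25 <= August 16? ✗ → no.
lunch: start August 12 <= August 26? ✓; start August 12 > August 10? ✓; end August 24 <= August 16? ✗ → no.
retro: start August 10 <= August 26? ✓; start August 10 > August 10? ✗; end August 20 <= August 16? ✗ → no.
snapshot: start August 3 <= August 26? ✓; start August 3 > August 10? ✗; end August 9 <= August 16? ✓ → no.
sync_call: start August 15 <= August 26? ✓; start August 15 > August 10? ✓; end August 23 <= August 16? ✗ → no.
Result: none.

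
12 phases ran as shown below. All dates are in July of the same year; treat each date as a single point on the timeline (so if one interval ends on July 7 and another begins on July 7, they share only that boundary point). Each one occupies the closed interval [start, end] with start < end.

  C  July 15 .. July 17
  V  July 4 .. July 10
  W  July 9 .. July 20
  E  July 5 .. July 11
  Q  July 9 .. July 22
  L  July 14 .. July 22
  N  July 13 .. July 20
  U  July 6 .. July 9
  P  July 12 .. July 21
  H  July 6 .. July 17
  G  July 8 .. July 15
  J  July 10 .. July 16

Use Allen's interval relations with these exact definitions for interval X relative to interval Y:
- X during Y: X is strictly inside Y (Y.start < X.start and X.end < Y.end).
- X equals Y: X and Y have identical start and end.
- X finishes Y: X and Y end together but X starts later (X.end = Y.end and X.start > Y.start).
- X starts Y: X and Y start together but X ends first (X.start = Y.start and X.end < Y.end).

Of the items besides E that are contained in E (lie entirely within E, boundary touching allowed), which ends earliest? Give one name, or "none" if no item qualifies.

U

Target E = [July 5, July 11].
C [July 15, July 17] → after → excluded.
G [July 8, July 15] → overlapped-by → excluded.
H [July 6, July 17] → overlapped-by → excluded.
J [July 10, July 16] → overlapped-by → excluded.
L [July 14, July 22] → after → excluded.
N [July 13, July 20] → after → excluded.
P [July 12, July 21] → after → excluded.
Q [July 9, July 22] → overlapped-by → excluded.
U [July 6, July 9] → during → candidate.
V [July 4, July 10] → overlaps → excluded.
W [July 9, July 20] → overlapped-by → excluded.
Among candidates, earliest end is July 9 → U.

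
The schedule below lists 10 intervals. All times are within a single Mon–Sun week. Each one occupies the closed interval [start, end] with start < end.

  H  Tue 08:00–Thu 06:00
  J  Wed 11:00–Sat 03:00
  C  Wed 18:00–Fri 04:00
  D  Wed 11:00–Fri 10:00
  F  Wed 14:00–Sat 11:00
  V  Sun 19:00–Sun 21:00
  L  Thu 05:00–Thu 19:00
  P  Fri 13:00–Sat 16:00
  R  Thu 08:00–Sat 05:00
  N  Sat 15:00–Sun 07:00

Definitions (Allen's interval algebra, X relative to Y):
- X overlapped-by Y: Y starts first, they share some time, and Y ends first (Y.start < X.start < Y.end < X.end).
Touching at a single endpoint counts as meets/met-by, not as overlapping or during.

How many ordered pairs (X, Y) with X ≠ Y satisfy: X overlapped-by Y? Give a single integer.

Checking all 90 ordered pairs for relation 'overlapped-by'; matching pairs in alphabetical order:
(C, H): C overlapped-by H ✓
(D, H): D overlapped-by H ✓
(F, D): F overlapped-by D ✓
(F, H): F overlapped-by H ✓
(F, J): F overlapped-by J ✓
(J, H): J overlapped-by H ✓
(L, H): L overlapped-by H ✓
(N, P): N overlapped-by P ✓
(P, F): P overlapped-by F ✓
(P, J): P overlapped-by J ✓
(P, R): P overlapped-by R ✓
(R, C): R overlapped-by C ✓
(R, D): R overlapped-by D ✓
(R, J): R overlapped-by J ✓
(R, L): R overlapped-by L ✓
Count: 15.

15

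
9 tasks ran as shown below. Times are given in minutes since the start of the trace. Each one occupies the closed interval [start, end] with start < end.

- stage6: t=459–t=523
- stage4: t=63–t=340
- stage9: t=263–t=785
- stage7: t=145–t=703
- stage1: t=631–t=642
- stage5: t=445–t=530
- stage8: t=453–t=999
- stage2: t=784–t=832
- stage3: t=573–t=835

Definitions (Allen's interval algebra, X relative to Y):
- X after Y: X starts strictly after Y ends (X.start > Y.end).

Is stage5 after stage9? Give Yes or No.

stage5 = [t=445, t=530], stage9 = [t=263, t=785].
Actual relation of stage5 to stage9: during.
Asked whether 'after' holds → No.

No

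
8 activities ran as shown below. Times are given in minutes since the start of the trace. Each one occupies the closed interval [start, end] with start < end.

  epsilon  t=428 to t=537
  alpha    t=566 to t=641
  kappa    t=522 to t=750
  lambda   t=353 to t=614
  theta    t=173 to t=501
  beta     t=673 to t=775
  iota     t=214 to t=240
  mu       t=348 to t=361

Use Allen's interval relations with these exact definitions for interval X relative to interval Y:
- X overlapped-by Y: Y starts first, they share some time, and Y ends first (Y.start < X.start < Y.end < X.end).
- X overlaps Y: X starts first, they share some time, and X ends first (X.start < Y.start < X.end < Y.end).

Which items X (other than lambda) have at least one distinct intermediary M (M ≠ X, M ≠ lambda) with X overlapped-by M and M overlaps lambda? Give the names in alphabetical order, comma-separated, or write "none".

Target lambda = [t=353, t=614].
Intermediaries M with M overlaps lambda: mu, theta.
Via mu — items with X overlapped-by mu: none.
Via theta — items with X overlapped-by theta: epsilon.
Union: epsilon.

epsilon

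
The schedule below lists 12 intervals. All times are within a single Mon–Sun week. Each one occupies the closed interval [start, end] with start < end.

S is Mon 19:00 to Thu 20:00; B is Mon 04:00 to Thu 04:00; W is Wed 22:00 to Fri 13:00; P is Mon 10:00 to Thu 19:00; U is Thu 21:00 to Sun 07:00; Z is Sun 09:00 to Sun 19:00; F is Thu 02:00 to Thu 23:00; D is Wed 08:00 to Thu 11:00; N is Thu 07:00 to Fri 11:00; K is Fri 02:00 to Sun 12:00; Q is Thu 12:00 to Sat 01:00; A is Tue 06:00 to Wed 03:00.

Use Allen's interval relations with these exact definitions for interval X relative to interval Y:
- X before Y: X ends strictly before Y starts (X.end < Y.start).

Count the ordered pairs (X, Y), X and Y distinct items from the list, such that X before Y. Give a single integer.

Checking all 132 ordered pairs for relation 'before'; matching pairs in alphabetical order:
(A, D): A before D ✓
(A, F): A before F ✓
(A, K): A before K ✓
(A, N): A before N ✓
(A, Q): A before Q ✓
(A, U): A before U ✓
(A, W): A before W ✓
(A, Z): A before Z ✓
(B, K): B before K ✓
(B, N): B before N ✓
(B, Q): B before Q ✓
(B, U): B before U ✓
(B, Z): B before Z ✓
(D, K): D before K ✓
(D, Q): D before Q ✓
(D, U): D before U ✓
(D, Z): D before Z ✓
(F, K): F before K ✓
(F, Z): F before Z ✓
(N, Z): N before Z ✓
(P, K): P before K ✓
(P, U): P before U ✓
(P, Z): P before Z ✓
(Q, Z): Q before Z ✓
... plus 5 further pairs not listed.
Count: 29.

29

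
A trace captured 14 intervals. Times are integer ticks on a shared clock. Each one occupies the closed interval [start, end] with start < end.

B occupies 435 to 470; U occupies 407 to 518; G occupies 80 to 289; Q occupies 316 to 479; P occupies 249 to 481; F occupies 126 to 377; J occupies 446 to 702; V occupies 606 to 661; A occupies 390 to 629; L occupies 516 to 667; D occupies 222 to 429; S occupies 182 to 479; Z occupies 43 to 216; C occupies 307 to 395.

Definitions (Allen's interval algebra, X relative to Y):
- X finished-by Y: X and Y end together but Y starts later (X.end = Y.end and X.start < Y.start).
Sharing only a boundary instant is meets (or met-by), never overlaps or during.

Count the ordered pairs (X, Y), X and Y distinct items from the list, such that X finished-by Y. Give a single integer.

Checking all 182 ordered pairs for relation 'finished-by'; matching pairs in alphabetical order:
(S, Q): S finished-by Q ✓
Count: 1.

1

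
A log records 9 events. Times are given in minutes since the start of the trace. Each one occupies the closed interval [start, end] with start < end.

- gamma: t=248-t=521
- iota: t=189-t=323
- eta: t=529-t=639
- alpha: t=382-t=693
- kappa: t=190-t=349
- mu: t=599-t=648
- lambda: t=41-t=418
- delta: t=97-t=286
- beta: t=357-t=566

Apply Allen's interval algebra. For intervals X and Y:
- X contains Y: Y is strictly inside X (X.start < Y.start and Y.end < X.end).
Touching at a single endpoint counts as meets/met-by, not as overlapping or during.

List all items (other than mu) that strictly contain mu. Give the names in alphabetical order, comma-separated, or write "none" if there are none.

Target mu = [t=599, t=648].
alpha [t=382, t=693] → contains → yes.
beta [t=357, t=566] → before → no.
delta [t=97, t=286] → before → no.
eta [t=529, t=639] → overlaps → no.
gamma [t=248, t=521] → before → no.
iota [t=189, t=323] → before → no.
kappa [t=190, t=349] → before → no.
lambda [t=41, t=418] → before → no.
Result: alpha.

alpha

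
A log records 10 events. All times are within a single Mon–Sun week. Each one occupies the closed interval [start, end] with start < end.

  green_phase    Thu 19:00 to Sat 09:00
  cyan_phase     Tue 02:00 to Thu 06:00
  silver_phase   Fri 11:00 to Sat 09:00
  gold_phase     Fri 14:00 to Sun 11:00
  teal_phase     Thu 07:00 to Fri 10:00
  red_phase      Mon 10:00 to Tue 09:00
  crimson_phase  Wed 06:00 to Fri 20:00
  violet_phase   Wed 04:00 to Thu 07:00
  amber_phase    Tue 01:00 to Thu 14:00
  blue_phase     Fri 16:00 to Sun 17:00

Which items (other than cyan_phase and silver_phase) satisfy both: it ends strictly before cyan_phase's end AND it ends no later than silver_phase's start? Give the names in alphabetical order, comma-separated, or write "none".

Conditions: its end is strictly before cyan_phase's end (X.end < Thu 06:00) AND its end is no later than silver_phase's start (X.end <= Fri 11:00).
amber_phase: end Thu 14:00 < Thu 06:00? ✗; end Thu 14:00 <= Fri 11:00? ✓ → no.
blue_phase: end Sun 17:00 < Thu 06:00? ✗; end Sun 17:00 <= Fri 11:00? ✗ → no.
crimson_phase: end Fri 20:00 < Thu 06:00? ✗; end Fri 20:00 <= Fri 11:00? ✗ → no.
gold_phase: end Sun 11:00 < Thu 06:00? ✗; end Sun 11:00 <= Fri 11:00? ✗ → no.
green_phase: end Sat 09:00 < Thu 06:00? ✗; end Sat 09:00 <= Fri 11:00? ✗ → no.
red_phase: end Tue 09:00 < Thu 06:00? ✓; end Tue 09:00 <= Fri 11:00? ✓ → yes.
teal_phase: end Fri 10:00 < Thu 06:00? ✗; end Fri 10:00 <= Fri 11:00? ✓ → no.
violet_phase: end Thu 07:00 < Thu 06:00? ✗; end Thu 07:00 <= Fri 11:00? ✓ → no.
Result: red_phase.

red_phase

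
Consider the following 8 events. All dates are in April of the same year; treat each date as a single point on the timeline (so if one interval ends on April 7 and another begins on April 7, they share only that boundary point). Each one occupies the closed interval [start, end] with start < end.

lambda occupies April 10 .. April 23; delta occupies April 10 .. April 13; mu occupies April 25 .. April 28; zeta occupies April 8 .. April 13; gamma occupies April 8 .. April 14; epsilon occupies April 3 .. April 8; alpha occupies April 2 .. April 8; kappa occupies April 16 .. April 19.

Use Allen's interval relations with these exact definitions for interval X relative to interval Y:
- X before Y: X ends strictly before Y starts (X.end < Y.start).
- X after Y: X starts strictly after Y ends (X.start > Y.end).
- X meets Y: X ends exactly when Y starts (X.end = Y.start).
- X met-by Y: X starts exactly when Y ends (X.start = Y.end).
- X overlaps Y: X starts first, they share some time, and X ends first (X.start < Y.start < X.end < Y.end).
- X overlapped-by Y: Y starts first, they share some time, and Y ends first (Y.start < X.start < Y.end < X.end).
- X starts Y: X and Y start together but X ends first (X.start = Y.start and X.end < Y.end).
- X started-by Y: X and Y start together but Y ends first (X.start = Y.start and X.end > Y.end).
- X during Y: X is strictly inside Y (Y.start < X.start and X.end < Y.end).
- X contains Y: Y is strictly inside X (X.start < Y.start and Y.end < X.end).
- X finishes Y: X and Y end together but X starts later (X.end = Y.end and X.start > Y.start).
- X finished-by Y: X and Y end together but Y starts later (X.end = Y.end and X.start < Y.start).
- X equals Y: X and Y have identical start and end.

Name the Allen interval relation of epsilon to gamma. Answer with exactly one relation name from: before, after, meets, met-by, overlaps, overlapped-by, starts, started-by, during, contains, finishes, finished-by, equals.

meets

epsilon = [April 3, April 8]; gamma = [April 8, April 14].
Compare endpoints: epsilon.start < gamma.start, epsilon.start < gamma.end, epsilon.end = gamma.start, epsilon.end < gamma.end.
That pattern is 'meets'.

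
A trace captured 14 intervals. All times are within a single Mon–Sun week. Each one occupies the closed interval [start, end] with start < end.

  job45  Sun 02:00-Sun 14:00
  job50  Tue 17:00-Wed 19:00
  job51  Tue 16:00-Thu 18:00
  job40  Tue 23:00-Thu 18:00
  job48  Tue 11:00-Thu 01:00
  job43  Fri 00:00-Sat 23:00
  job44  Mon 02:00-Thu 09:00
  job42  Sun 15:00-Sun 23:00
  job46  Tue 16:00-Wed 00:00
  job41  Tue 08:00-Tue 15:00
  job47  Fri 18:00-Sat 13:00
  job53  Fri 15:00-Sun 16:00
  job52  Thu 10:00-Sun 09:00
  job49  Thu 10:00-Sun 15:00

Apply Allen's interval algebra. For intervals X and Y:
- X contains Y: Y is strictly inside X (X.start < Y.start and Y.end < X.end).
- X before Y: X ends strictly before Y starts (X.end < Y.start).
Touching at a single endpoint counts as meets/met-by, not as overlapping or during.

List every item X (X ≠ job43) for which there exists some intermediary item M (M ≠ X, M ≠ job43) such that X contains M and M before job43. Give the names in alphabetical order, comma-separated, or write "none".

Target job43 = [Fri 00:00, Sat 23:00].
Intermediaries M with M before job43: job40, job41, job44, job46, job48, job50, job51.
Via job40 — items with X contains job40: none.
Via job41 — items with X contains job41: job44.
Via job44 — items with X contains job44: none.
Via job46 — items with X contains job46: job44, job48.
Via job48 — items with X contains job48: job44.
Via job50 — items with X contains job50: job44, job48, job51.
Via job51 — items with X contains job51: none.
Union: job44, job48, job51.

job44, job48, job51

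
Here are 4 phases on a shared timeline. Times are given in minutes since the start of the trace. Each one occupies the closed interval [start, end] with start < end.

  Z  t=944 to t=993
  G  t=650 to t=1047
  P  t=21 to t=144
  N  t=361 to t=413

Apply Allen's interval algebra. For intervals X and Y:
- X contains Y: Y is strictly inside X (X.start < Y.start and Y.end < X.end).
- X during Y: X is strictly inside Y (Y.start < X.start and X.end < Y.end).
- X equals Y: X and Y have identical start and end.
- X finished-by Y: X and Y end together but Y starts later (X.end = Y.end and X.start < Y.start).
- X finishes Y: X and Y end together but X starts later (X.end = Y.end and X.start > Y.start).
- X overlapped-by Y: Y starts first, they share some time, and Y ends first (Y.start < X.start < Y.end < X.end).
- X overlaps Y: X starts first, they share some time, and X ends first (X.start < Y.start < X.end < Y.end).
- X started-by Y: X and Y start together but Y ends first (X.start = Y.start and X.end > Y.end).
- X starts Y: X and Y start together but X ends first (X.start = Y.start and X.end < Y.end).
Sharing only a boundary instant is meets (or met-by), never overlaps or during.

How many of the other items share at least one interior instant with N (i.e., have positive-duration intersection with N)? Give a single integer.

0

Target N = [t=361, t=413].
G [t=650, t=1047] → after → no.
P [t=21, t=144] → before → no.
Z [t=944, t=993] → after → no.
Total: 0.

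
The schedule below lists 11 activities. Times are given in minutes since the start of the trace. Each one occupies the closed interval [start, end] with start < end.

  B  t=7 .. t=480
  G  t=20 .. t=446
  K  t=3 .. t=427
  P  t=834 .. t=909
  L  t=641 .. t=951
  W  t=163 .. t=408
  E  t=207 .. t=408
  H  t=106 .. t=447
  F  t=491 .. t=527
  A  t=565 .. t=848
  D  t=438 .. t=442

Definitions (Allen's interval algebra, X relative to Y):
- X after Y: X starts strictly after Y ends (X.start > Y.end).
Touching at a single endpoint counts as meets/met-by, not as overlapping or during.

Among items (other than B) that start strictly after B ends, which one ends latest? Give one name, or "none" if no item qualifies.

L

Target B = [t=7, t=480].
A [t=565, t=848] → after → candidate.
D [t=438, t=442] → during → excluded.
E [t=207, t=408] → during → excluded.
F [t=491, t=527] → after → candidate.
G [t=20, t=446] → during → excluded.
H [t=106, t=447] → during → excluded.
K [t=3, t=427] → overlaps → excluded.
L [t=641, t=951] → after → candidate.
P [t=834, t=909] → after → candidate.
W [t=163, t=408] → during → excluded.
Among candidates, latest end is t=951 → L.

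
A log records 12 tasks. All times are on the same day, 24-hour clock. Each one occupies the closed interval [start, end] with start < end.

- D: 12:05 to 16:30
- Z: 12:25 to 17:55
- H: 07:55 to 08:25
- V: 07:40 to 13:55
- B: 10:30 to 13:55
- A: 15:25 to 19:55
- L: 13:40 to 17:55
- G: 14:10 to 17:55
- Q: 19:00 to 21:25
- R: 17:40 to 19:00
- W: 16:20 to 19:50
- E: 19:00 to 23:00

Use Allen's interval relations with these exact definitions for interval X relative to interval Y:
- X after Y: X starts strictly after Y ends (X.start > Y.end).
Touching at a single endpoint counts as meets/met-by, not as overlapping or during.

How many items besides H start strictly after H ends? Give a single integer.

10

Target H = [07:55, 08:25].
A [15:25, 19:55] → after → counts.
B [10:30, 13:55] → after → counts.
D [12:05, 16:30] → after → counts.
E [19:00, 23:00] → after → counts.
G [14:10, 17:55] → after → counts.
L [13:40, 17:55] → after → counts.
Q [19:00, 21:25] → after → counts.
R [17:40, 19:00] → after → counts.
V [07:40, 13:55] → contains → no.
W [16:20, 19:50] → after → counts.
Z [12:25, 17:55] → after → counts.
Total: 10.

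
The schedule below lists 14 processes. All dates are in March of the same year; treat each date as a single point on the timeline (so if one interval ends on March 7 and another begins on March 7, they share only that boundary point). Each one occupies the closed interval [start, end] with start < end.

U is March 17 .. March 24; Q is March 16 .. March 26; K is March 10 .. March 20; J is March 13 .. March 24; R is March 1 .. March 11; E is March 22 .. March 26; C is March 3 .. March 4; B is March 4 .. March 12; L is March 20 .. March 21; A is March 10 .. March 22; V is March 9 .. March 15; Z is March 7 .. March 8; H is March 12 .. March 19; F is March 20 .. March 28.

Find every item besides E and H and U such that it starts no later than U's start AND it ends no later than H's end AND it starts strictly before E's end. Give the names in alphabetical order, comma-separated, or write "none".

B, C, R, V, Z

Conditions: its start is no later than U's start (X.start <= March 17) AND its end is no later than H's end (X.end <= March 19) AND its start is strictly before E's end (X.start < March 26).
A: start March 10 <= March 17? ✓; end March 22 <= March 19? ✗; start March 10 < March 26? ✓ → no.
B: start March 4 <= March 17? ✓; end March 12 <= March 19? ✓; start March 4 < March 26? ✓ → yes.
C: start March 3 <= March 17? ✓; end March 4 <= March 19? ✓; start March 3 < March 26? ✓ → yes.
F: start March 20 <= March 17? ✗; end March 28 <= March 19? ✗; start March 20 < March 26? ✓ → no.
J: start March 13 <= March 17? ✓; end March 24 <= March 19? ✗; start March 13 < March 26? ✓ → no.
K: start March 10 <= March 17? ✓; end March 20 <= March 19? ✗; start March 10 < March 26? ✓ → no.
L: start March 20 <= March 17? ✗; end March 21 <= March 19? ✗; start March 20 < March 26? ✓ → no.
Q: start March 16 <= March 17? ✓; end March 26 <= March 19? ✗; start March 16 < March 26? ✓ → no.
R: start March 1 <= March 17? ✓; end March 11 <= March 19? ✓; start March 1 < March 26? ✓ → yes.
V: start March 9 <= March 17? ✓; end March 15 <= March 19? ✓; start March 9 < March 26? ✓ → yes.
Z: start March 7 <= March 17? ✓; end March 8 <= March 19? ✓; start March 7 < March 26? ✓ → yes.
Result: B, C, R, V, Z.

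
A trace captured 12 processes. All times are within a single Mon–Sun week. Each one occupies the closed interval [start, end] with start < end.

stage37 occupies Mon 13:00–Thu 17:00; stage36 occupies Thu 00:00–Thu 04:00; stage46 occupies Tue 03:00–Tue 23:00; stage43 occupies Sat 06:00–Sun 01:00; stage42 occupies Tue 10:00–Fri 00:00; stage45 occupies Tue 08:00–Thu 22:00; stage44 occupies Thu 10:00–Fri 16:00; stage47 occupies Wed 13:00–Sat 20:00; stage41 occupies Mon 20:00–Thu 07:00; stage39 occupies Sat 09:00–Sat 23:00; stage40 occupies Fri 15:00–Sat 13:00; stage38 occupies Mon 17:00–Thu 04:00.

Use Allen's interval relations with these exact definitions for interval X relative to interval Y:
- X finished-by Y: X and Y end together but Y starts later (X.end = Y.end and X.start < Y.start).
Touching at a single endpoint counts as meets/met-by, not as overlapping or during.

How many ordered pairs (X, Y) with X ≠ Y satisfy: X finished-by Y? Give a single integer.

Checking all 132 ordered pairs for relation 'finished-by'; matching pairs in alphabetical order:
(stage38, stage36): stage38 finished-by stage36 ✓
Count: 1.

1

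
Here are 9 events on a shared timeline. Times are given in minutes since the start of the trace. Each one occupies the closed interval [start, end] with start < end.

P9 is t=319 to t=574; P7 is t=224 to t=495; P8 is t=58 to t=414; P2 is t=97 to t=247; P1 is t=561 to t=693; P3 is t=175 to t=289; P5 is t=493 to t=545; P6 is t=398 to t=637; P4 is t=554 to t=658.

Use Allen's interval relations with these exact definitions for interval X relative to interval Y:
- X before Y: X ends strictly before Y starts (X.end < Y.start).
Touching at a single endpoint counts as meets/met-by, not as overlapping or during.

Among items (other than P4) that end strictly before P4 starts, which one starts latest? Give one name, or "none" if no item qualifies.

Target P4 = [t=554, t=658].
P1 [t=561, t=693] → overlapped-by → excluded.
P2 [t=97, t=247] → before → candidate.
P3 [t=175, t=289] → before → candidate.
P5 [t=493, t=545] → before → candidate.
P6 [t=398, t=637] → overlaps → excluded.
P7 [t=224, t=495] → before → candidate.
P8 [t=58, t=414] → before → candidate.
P9 [t=319, t=574] → overlaps → excluded.
Among candidates, latest start is t=493 → P5.

P5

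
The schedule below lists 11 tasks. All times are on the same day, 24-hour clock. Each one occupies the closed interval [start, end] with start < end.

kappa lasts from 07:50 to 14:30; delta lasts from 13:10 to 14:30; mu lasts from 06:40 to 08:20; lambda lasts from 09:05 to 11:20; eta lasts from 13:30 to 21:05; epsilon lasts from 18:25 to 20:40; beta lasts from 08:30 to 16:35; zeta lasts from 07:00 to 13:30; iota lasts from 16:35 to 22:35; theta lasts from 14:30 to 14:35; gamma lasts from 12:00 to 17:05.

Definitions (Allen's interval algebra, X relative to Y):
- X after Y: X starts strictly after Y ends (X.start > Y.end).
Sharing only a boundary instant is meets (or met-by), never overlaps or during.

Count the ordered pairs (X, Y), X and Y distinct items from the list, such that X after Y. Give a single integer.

Checking all 110 ordered pairs for relation 'after'; matching pairs in alphabetical order:
(beta, mu): beta after mu ✓
(delta, lambda): delta after lambda ✓
(delta, mu): delta after mu ✓
(epsilon, beta): epsilon after beta ✓
(epsilon, delta): epsilon after delta ✓
(epsilon, gamma): epsilon after gamma ✓
(epsilon, kappa): epsilon after kappa ✓
(epsilon, lambda): epsilon after lambda ✓
(epsilon, mu): epsilon after mu ✓
(epsilon, theta): epsilon after theta ✓
(epsilon, zeta): epsilon after zeta ✓
(eta, lambda): eta after lambda ✓
(eta, mu): eta after mu ✓
(gamma, lambda): gamma after lambda ✓
(gamma, mu): gamma after mu ✓
(iota, delta): iota after delta ✓
(iota, kappa): iota after kappa ✓
(iota, lambda): iota after lambda ✓
(iota, mu): iota after mu ✓
(iota, theta): iota after theta ✓
(iota, zeta): iota after zeta ✓
(lambda, mu): lambda after mu ✓
(theta, lambda): theta after lambda ✓
(theta, mu): theta after mu ✓
... plus 1 further pairs not listed.
Count: 25.

25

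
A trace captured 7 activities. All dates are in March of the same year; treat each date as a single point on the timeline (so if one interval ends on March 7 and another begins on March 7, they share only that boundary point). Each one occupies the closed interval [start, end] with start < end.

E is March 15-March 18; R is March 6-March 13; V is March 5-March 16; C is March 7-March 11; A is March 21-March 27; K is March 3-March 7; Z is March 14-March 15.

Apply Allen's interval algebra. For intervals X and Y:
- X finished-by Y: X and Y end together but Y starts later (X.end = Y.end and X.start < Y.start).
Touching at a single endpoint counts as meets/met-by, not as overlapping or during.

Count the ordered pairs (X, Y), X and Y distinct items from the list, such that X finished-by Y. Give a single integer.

0

Checking all 42 ordered pairs for relation 'finished-by'; matching pairs in alphabetical order:
No pair satisfies it.
Count: 0.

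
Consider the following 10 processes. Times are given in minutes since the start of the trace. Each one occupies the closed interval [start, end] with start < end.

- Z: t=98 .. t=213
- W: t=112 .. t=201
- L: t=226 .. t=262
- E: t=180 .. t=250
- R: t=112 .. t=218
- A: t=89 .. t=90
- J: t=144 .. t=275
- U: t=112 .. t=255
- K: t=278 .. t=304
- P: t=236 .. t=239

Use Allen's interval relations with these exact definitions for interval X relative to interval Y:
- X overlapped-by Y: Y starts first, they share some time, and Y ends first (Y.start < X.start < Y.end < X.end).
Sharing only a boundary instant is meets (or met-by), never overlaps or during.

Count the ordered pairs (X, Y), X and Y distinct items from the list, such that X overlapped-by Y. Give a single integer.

11

Checking all 90 ordered pairs for relation 'overlapped-by'; matching pairs in alphabetical order:
(E, R): E overlapped-by R ✓
(E, W): E overlapped-by W ✓
(E, Z): E overlapped-by Z ✓
(J, R): J overlapped-by R ✓
(J, U): J overlapped-by U ✓
(J, W): J overlapped-by W ✓
(J, Z): J overlapped-by Z ✓
(L, E): L overlapped-by E ✓
(L, U): L overlapped-by U ✓
(R, Z): R overlapped-by Z ✓
(U, Z): U overlapped-by Z ✓
Count: 11.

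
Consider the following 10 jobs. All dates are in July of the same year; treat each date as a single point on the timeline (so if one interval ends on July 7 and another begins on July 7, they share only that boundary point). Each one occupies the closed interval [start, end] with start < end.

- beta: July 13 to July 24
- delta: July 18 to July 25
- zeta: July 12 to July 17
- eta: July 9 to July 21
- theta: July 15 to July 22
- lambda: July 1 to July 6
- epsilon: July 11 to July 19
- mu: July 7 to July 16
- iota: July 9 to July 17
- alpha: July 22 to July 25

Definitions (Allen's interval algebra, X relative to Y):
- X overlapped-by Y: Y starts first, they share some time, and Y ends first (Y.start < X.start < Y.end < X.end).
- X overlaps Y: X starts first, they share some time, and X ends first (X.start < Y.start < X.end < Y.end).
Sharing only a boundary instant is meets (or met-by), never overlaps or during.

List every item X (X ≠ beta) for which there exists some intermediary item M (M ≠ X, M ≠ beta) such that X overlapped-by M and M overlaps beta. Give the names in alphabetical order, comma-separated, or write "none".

Target beta = [July 13, July 24].
Intermediaries M with M overlaps beta: epsilon, eta, iota, mu, zeta.
Via epsilon — items with X overlapped-by epsilon: delta, theta.
Via eta — items with X overlapped-by eta: delta, theta.
Via iota — items with X overlapped-by iota: epsilon, theta.
Via mu — items with X overlapped-by mu: epsilon, eta, iota, theta, zeta.
Via zeta — items with X overlapped-by zeta: theta.
Union: delta, epsilon, eta, iota, theta, zeta.

delta, epsilon, eta, iota, theta, zeta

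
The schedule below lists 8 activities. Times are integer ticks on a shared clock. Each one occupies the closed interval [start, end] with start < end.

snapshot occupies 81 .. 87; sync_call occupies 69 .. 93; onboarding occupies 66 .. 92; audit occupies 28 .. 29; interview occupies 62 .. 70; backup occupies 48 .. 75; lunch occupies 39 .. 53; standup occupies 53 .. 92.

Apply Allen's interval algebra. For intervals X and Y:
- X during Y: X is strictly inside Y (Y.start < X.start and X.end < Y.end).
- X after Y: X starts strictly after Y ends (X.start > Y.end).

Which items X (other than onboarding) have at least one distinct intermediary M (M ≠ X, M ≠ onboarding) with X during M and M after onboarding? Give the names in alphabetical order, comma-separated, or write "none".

Target onboarding = [66, 92].
Intermediaries M with M after onboarding: none.
Union: none.

none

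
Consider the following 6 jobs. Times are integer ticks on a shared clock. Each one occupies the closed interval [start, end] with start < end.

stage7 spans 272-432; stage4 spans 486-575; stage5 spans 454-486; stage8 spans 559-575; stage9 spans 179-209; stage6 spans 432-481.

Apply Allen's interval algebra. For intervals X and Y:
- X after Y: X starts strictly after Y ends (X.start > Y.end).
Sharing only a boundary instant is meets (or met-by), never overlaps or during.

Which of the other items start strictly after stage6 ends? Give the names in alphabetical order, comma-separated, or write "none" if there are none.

stage4, stage8

Target stage6 = [432, 481].
stage4 [486, 575] → after → yes.
stage5 [454, 486] → overlapped-by → no.
stage7 [272, 432] → meets → no.
stage8 [559, 575] → after → yes.
stage9 [179, 209] → before → no.
Result: stage4, stage8.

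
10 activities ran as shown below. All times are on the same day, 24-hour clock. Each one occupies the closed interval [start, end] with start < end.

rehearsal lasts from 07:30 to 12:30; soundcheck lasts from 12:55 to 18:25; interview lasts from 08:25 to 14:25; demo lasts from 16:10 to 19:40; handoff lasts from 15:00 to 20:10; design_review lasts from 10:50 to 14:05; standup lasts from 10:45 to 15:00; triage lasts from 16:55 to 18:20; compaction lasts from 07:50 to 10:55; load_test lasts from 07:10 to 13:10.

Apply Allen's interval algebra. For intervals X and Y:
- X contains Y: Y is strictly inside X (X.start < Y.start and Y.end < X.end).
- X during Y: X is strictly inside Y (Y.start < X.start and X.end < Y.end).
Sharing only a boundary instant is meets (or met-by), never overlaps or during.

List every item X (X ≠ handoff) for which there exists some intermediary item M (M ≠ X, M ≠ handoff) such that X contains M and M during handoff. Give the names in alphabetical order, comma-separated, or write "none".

demo, soundcheck

Target handoff = [15:00, 20:10].
Intermediaries M with M during handoff: demo, triage.
Via demo — items with X contains demo: none.
Via triage — items with X contains triage: demo, soundcheck.
Union: demo, soundcheck.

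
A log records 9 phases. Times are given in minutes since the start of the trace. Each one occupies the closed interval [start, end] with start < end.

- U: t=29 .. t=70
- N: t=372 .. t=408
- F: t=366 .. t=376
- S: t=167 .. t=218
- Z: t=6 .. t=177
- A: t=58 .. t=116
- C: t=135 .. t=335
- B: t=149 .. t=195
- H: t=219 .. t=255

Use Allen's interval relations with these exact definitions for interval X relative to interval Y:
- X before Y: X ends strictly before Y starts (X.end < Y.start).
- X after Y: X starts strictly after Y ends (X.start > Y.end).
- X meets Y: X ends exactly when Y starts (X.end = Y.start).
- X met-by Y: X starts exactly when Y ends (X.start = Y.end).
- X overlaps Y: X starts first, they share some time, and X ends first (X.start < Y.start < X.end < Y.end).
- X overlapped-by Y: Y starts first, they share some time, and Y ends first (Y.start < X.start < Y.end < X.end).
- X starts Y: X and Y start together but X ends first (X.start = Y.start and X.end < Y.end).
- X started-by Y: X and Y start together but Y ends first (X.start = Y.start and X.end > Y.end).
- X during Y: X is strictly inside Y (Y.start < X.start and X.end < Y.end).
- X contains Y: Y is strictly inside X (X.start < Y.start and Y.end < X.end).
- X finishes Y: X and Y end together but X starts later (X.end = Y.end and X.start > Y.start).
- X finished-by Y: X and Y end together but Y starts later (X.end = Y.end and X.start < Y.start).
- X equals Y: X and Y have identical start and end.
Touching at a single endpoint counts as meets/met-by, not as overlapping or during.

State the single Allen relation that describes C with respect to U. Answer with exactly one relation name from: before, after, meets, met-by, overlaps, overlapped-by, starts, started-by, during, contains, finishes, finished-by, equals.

after

C = [t=135, t=335]; U = [t=29, t=70].
Compare endpoints: C.start > U.start, C.start > U.end, C.end > U.start, C.end > U.end.
That pattern is 'after'.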